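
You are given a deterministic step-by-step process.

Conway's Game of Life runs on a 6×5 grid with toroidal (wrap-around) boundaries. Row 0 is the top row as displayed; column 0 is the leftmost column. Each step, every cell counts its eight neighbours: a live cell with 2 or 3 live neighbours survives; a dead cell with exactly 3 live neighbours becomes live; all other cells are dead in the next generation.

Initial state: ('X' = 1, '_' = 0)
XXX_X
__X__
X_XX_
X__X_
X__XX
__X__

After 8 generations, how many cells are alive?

step 0: XXX_X
__X__
X_XX_
X__X_
X__XX
__X__
step 1: X_X__
_____
__XX_
X____
XXXX_
__X__
step 2: _X___
_XXX_
_____
X____
X_XXX
X___X
step 3: _X_XX
_XX__
_XX__
XX_X_
___X_
__X__
step 4: XX_X_
_____
___X_
XX_XX
_X_XX
__X_X
step 5: XXXXX
__X_X
X_XX_
_X___
_X___
_____
step 6: XXX_X
_____
X_XXX
XX___
_____
___XX
step 7: XXX_X
_____
X_XXX
XXXX_
X___X
_XXXX
step 8: ____X
_____
X____
_____
_____
_____

2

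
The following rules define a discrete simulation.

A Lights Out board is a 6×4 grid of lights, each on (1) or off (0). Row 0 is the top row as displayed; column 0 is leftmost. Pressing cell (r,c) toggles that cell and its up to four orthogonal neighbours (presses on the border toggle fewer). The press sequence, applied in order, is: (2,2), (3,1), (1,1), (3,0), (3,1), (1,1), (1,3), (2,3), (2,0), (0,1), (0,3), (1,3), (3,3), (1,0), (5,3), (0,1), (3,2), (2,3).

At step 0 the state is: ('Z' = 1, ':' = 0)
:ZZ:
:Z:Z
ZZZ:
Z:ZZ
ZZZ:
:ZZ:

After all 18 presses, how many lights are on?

0) :ZZ:
:Z:Z
ZZZ:
Z:ZZ
ZZZ:
:ZZ:
1) :ZZ:
:ZZZ
Z::Z
Z::Z
ZZZ:
:ZZ:
2) :ZZ:
:ZZZ
ZZ:Z
:ZZZ
Z:Z:
:ZZ:
3) ::Z:
Z::Z
Z::Z
:ZZZ
Z:Z:
:ZZ:
4) ::Z:
Z::Z
:::Z
Z:ZZ
::Z:
:ZZ:
5) ::Z:
Z::Z
:Z:Z
:Z:Z
:ZZ:
:ZZ:
6) :ZZ:
:ZZZ
:::Z
:Z:Z
:ZZ:
:ZZ:
7) :ZZZ
:Z::
::::
:Z:Z
:ZZ:
:ZZ:
8) :ZZZ
:Z:Z
::ZZ
:Z::
:ZZ:
:ZZ:
9) :ZZZ
ZZ:Z
ZZZZ
ZZ::
:ZZ:
:ZZ:
10) Z::Z
Z::Z
ZZZZ
ZZ::
:ZZ:
:ZZ:
11) Z:Z:
Z:::
ZZZZ
ZZ::
:ZZ:
:ZZ:
12) Z:ZZ
Z:ZZ
ZZZ:
ZZ::
:ZZ:
:ZZ:
13) Z:ZZ
Z:ZZ
ZZZZ
ZZZZ
:ZZZ
:ZZ:
14) ::ZZ
:ZZZ
:ZZZ
ZZZZ
:ZZZ
:ZZ:
15) ::ZZ
:ZZZ
:ZZZ
ZZZZ
:ZZ:
:Z:Z
16) ZZ:Z
::ZZ
:ZZZ
ZZZZ
:ZZ:
:Z:Z
17) ZZ:Z
::ZZ
:Z:Z
Z:::
:Z::
:Z:Z
18) ZZ:Z
::Z:
:ZZ:
Z::Z
:Z::
:Z:Z

11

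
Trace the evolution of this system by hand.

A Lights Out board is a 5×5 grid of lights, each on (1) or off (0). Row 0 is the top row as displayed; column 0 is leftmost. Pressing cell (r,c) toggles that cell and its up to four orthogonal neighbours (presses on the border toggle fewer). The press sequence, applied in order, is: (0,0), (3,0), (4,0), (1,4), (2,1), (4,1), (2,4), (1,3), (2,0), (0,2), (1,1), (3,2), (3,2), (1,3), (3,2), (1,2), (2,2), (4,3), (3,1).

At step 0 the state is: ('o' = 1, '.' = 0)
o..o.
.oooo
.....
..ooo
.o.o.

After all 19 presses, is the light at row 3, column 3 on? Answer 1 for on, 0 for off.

t=0: o..o.
.oooo
.....
..ooo
.o.o.
t=1: .o.o.
ooooo
.....
..ooo
.o.o.
t=2: .o.o.
ooooo
o....
ooooo
oo.o.
t=3: .o.o.
ooooo
o....
.oooo
...o.
t=4: .o.oo
ooo..
o...o
.oooo
...o.
t=5: .o.oo
o.o..
.oo.o
..ooo
...o.
t=6: .o.oo
o.o..
.oo.o
.oooo
oooo.
t=7: .o.oo
o.o.o
.ooo.
.ooo.
oooo.
t=8: .o..o
o..o.
.oo..
.ooo.
oooo.
t=9: .o..o
...o.
o.o..
oooo.
oooo.
t=10: ..ooo
..oo.
o.o..
oooo.
oooo.
t=11: .oooo
oo.o.
ooo..
oooo.
oooo.
t=12: .oooo
oo.o.
oo...
o....
oo.o.
t=13: .oooo
oo.o.
ooo..
oooo.
oooo.
t=14: .oo.o
ooo.o
oooo.
oooo.
oooo.
t=15: .oo.o
ooo.o
oo.o.
o....
oo.o.
t=16: .o..o
o..oo
oooo.
o....
oo.o.
t=17: .o..o
o.ooo
o....
o.o..
oo.o.
t=18: .o..o
o.ooo
o....
o.oo.
ooo.o
t=19: .o..o
o.ooo
oo...
.o.o.
o.o.o

1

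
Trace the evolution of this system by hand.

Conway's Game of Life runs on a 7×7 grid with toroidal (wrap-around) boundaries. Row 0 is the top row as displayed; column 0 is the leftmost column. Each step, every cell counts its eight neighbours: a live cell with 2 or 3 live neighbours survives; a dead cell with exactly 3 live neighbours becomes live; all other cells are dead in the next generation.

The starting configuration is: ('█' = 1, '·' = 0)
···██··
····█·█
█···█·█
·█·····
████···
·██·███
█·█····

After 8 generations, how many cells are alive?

15

[0] ···██··
····█·█
█···█·█
·█·····
████···
·██·███
█·█····
[1] ···███·
█···█·█
█·····█
···█··█
···████
····███
█·█···█
[2] ·█·██··
█··██··
·······
···█···
█··█···
·······
█······
[3] █████··
··███··
···██··
·······
·······
·······
·······
[4] ·█··█··
·····█·
··█·█··
·······
·······
·······
·███···
[5] ·█·██··
···███·
·······
·······
·······
··█····
·███···
[6] ·█···█·
··██·█·
····█··
·······
·······
·███···
·█··█··
[7] ·█·█·█·
··██·█·
···██··
·······
··█····
·███···
██·██··
[8] ██···██
·····█·
··███··
···█···
·███···
█···█··
█······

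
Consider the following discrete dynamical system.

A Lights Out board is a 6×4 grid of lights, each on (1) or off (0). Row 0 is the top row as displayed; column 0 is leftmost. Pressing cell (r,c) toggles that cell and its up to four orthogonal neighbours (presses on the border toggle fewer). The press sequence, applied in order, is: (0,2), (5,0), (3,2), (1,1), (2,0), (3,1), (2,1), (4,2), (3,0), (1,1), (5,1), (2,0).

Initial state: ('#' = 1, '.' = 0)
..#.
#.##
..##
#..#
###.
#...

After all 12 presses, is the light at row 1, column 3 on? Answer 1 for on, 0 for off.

1

0) ..#.
#.##
..##
#..#
###.
#...
1) .#.#
#..#
..##
#..#
###.
#...
2) .#.#
#..#
..##
#..#
.##.
.#..
3) .#.#
#..#
...#
###.
.#..
.#..
4) ...#
.###
.#.#
###.
.#..
.#..
5) ...#
####
#..#
.##.
.#..
.#..
6) ...#
####
##.#
#...
....
.#..
7) ...#
#.##
..##
##..
....
.#..
8) ...#
#.##
..##
###.
.###
.##.
9) ...#
#.##
#.##
..#.
####
.##.
10) .#.#
.#.#
####
..#.
####
.##.
11) .#.#
.#.#
####
..#.
#.##
#...
12) .#.#
##.#
..##
#.#.
#.##
#...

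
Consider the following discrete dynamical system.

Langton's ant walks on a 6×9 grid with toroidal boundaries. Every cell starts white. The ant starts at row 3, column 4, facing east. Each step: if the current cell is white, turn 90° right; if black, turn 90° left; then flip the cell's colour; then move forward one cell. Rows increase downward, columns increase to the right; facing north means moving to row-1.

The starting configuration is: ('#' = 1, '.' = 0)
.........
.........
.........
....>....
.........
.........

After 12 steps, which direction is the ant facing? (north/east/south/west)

east

[0] .........
.........
.........
....>....
.........
.........
[1] .........
.........
.........
....#....
....v....
.........
[2] .........
.........
.........
....#....
...<#....
.........
[3] .........
.........
.........
...^#....
...##....
.........
[4] .........
.........
.........
...#>....
...##....
.........
[5] .........
.........
....^....
...#.....
...##....
.........
[6] .........
.........
....#>...
...#.....
...##....
.........
[7] .........
.........
....##...
...#.v...
...##....
.........
[8] .........
.........
....##...
...#<#...
...##....
.........
[9] .........
.........
....^#...
...###...
...##....
.........
[10] .........
.........
...<.#...
...###...
...##....
.........
[11] .........
...^.....
...#.#...
...###...
...##....
.........
[12] .........
...#>....
...#.#...
...###...
...##....
.........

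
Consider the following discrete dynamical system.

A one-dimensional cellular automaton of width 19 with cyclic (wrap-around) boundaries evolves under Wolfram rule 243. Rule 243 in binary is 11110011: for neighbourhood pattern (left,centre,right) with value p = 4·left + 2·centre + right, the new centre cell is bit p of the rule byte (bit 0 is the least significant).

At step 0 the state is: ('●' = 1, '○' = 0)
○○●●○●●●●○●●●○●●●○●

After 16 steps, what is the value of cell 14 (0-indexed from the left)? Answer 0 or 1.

0

[0] ○○●●○●●●●○●●●○●●●○●
[1] ●●○●●○●●●●○●●●○●●●○
[2] ○●●○●●○●●●●○●●●○●●●
[3] ●○●●○●●○●●●●○●●●○●●
[4] ●●○●●○●●○●●●●○●●●○●
[5] ●●●○●●○●●○●●●●○●●●○
[6] ○●●●○●●○●●○●●●●○●●●
[7] ●○●●●○●●○●●○●●●●○●●
[8] ●●○●●●○●●○●●○●●●●○●
[9] ●●●○●●●○●●○●●○●●●●○
[10] ○●●●○●●●○●●○●●○●●●●
[11] ●○●●●○●●●○●●○●●○●●●
[12] ●●○●●●○●●●○●●○●●○●●
[13] ●●●○●●●○●●●○●●○●●○●
[14] ●●●●○●●●○●●●○●●○●●○
[15] ○●●●●○●●●○●●●○●●○●●
[16] ●○●●●●○●●●○●●●○●●○●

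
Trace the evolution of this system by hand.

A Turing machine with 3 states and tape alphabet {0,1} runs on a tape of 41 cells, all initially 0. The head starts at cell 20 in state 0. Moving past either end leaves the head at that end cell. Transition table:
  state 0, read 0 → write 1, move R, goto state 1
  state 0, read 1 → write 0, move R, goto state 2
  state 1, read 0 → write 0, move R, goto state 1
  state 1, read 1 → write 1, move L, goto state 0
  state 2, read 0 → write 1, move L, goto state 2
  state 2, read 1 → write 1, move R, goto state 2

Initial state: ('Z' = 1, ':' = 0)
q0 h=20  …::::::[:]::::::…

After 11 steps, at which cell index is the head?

step 0: q0 h=20  …::::::[:]::::::…
step 1: q1 h=21  …:::::Z[:]::::::…
step 2: q1 h=22  …::::Z:[:]::::::…
step 3: q1 h=23  …:::Z::[:]::::::…
step 4: q1 h=24  …::Z:::[:]::::::…
step 5: q1 h=25  …:Z::::[:]::::::…
step 6: q1 h=26  …Z:::::[:]::::::…
step 7: q1 h=27  …::::::[:]::::::…
step 8: q1 h=28  …::::::[:]::::::…
step 9: q1 h=29  …::::::[:]::::::…
step 10: q1 h=30  …::::::[:]::::::…
step 11: q1 h=31  …::::::[:]::::::…

31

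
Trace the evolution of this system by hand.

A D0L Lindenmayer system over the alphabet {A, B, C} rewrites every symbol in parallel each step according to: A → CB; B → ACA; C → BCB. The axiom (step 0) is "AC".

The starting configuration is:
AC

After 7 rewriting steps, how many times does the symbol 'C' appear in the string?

0) AC
1) CBBCB
2) BCBACAACABCBACA
3) ACABCBACACBBCBCBCBBCBCBACABCBACACBBCBCB
4) CBBCBCBACABCBACACBBCBCBBCBACAACABCBACABCBACABCBACAACABCBACABCBACACBBCBCBACABCBACACBBCBCBBCBACAACABCBACABCBACA
5) BCBACAACABCBACABCBACACBBCBCBACABCBACACBBCBCBBCBACAACABCBAC…ACAACABCBACACBBCBCBCBBCBCBACABCBACACBBCBCBACABCBACACBBCBCB  (len 295)
6) ACABCBACACBBCBCBCBBCBCBACABCBACACBBCBCBACABCBACACBBCBCBBCB…CABCBACABCBACACBBCBCBACABCBACACBBCBCBBCBACAACABCBACABCBACA  (len 809)
7) CBBCBCBACABCBACACBBCBCBBCBACAACABCBACABCBACABCBACAACABCBAC…ACAACABCBACACBBCBCBCBBCBCBACABCBACACBBCBCBACABCBACACBBCBCB  (len 2207)

809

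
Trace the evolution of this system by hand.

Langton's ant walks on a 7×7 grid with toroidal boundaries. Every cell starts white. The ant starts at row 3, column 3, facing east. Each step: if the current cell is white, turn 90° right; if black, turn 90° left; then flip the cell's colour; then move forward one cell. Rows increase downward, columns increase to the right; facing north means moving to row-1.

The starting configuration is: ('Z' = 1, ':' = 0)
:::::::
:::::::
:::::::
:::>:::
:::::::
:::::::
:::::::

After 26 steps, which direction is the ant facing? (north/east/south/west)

[0] :::::::
:::::::
:::::::
:::>:::
:::::::
:::::::
:::::::
[1] :::::::
:::::::
:::::::
:::Z:::
:::v:::
:::::::
:::::::
[2] :::::::
:::::::
:::::::
:::Z:::
::<Z:::
:::::::
:::::::
[3] :::::::
:::::::
:::::::
::^Z:::
::ZZ:::
:::::::
:::::::
[4] :::::::
:::::::
:::::::
::Z>:::
::ZZ:::
:::::::
:::::::
[5] :::::::
:::::::
:::^:::
::Z::::
::ZZ:::
:::::::
:::::::
[6] :::::::
:::::::
:::Z>::
::Z::::
::ZZ:::
:::::::
:::::::
[7] :::::::
:::::::
:::ZZ::
::Z:v::
::ZZ:::
:::::::
:::::::
[8] :::::::
:::::::
:::ZZ::
::Z<Z::
::ZZ:::
:::::::
:::::::
[9] :::::::
:::::::
:::^Z::
::ZZZ::
::ZZ:::
:::::::
:::::::
[10] :::::::
:::::::
::<:Z::
::ZZZ::
::ZZ:::
:::::::
:::::::
[11] :::::::
::^::::
::Z:Z::
::ZZZ::
::ZZ:::
:::::::
:::::::
[12] :::::::
::Z>:::
::Z:Z::
::ZZZ::
::ZZ:::
:::::::
:::::::
[13] :::::::
::ZZ:::
::ZvZ::
::ZZZ::
::ZZ:::
:::::::
:::::::
[14] :::::::
::ZZ:::
::<ZZ::
::ZZZ::
::ZZ:::
:::::::
:::::::
[15] :::::::
::ZZ:::
:::ZZ::
::vZZ::
::ZZ:::
:::::::
:::::::
[16] :::::::
::ZZ:::
:::ZZ::
:::>Z::
::ZZ:::
:::::::
:::::::
[17] :::::::
::ZZ:::
:::^Z::
::::Z::
::ZZ:::
:::::::
:::::::
[18] :::::::
::ZZ:::
::<:Z::
::::Z::
::ZZ:::
:::::::
:::::::
[19] :::::::
::^Z:::
::Z:Z::
::::Z::
::ZZ:::
:::::::
:::::::
[20] :::::::
:<:Z:::
::Z:Z::
::::Z::
::ZZ:::
:::::::
:::::::
[21] :^:::::
:Z:Z:::
::Z:Z::
::::Z::
::ZZ:::
:::::::
:::::::
[22] :Z>::::
:Z:Z:::
::Z:Z::
::::Z::
::ZZ:::
:::::::
:::::::
[23] :ZZ::::
:ZvZ:::
::Z:Z::
::::Z::
::ZZ:::
:::::::
:::::::
[24] :ZZ::::
:<ZZ:::
::Z:Z::
::::Z::
::ZZ:::
:::::::
:::::::
[25] :ZZ::::
::ZZ:::
:vZ:Z::
::::Z::
::ZZ:::
:::::::
:::::::
[26] :ZZ::::
::ZZ:::
<ZZ:Z::
::::Z::
::ZZ:::
:::::::
:::::::

west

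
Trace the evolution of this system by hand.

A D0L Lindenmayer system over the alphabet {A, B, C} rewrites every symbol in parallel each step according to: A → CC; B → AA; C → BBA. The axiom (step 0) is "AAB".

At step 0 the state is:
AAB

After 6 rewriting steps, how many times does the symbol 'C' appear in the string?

144

[0] AAB
[1] CCCCAA
[2] BBABBABBABBACCCC
[3] AAAACCAAAACCAAAACCAAAACCBBABBABBABBA
[4] CCCCCCCCBBABBACCCCCCCCBBABBACCCCCCCCBBABBACCCCCCCCBBABBAAAAACCAAAACCAAAACCAAAACC
[5] BBABBABBABBABBABBABBABBAAAAACCAAAACCBBABBABBABBABBABBABBAB…CCCCCCCCCCBBABBACCCCCCCCBBABBACCCCCCCCBBABBACCCCCCCCBBABBA  (len 200)
[6] AAAACCAAAACCAAAACCAAAACCAAAACCAAAACCAAAACCAAAACCCCCCCCCCBB…ABBABBABBAAAAACCAAAACCBBABBABBABBABBABBABBABBAAAAACCAAAACC  (len 448)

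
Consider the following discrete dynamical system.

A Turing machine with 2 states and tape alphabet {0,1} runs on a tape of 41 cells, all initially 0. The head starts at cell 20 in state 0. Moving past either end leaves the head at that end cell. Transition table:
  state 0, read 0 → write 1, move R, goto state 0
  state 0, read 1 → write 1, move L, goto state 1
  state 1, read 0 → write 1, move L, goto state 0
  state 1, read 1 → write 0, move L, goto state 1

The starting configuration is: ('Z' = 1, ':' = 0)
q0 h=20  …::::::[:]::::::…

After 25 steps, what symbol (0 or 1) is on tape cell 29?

1

step 0: q0 h=20  …::::::[:]::::::…
step 1: q0 h=21  …:::::Z[:]::::::…
step 2: q0 h=22  …::::ZZ[:]::::::…
step 3: q0 h=23  …:::ZZZ[:]::::::…
step 4: q0 h=24  …::ZZZZ[:]::::::…
step 5: q0 h=25  …:ZZZZZ[:]::::::…
step 6: q0 h=26  …ZZZZZZ[:]::::::…
step 7: q0 h=27  …ZZZZZZ[:]::::::…
step 8: q0 h=28  …ZZZZZZ[:]::::::…
step 9: q0 h=29  …ZZZZZZ[:]::::::…
step 10: q0 h=30  …ZZZZZZ[:]::::::…
step 11: q0 h=31  …ZZZZZZ[:]::::::…
step 12: q0 h=32  …ZZZZZZ[:]::::::…
step 13: q0 h=33  …ZZZZZZ[:]::::::…
step 14: q0 h=34  …ZZZZZZ[:]::::::|
step 15: q0 h=35  …ZZZZZZ[:]:::::|
step 16: q0 h=36  …ZZZZZZ[:]::::|
step 17: q0 h=37  …ZZZZZZ[:]:::|
step 18: q0 h=38  …ZZZZZZ[:]::|
step 19: q0 h=39  …ZZZZZZ[:]:|
step 20: q0 h=40  …ZZZZZZ[:]|
step 21: q0 h=40  …ZZZZZZ[Z]|
step 22: q1 h=39  …ZZZZZZ[Z]Z|
step 23: q1 h=38  …ZZZZZZ[Z]:Z|
step 24: q1 h=37  …ZZZZZZ[Z]::Z|
step 25: q1 h=36  …ZZZZZZ[Z]:::Z|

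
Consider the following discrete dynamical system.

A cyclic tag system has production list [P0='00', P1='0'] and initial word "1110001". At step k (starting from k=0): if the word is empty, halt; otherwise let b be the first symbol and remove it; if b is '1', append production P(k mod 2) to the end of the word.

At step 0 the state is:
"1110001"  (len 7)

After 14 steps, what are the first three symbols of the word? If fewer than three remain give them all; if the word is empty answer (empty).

k=0  "1110001"  (len 7)
k=1  "11000100"  (len 8)
k=2  "10001000"  (len 8)
k=3  "000100000"  (len 9)
k=4  "00100000"  (len 8)
k=5  "0100000"  (len 7)
k=6  "100000"  (len 6)
k=7  "0000000"  (len 7)
k=8  "000000"  (len 6)
k=9  "00000"  (len 5)
k=10  "0000"  (len 4)
k=11  "000"  (len 3)
k=12  "00"  (len 2)
k=13  "0"  (len 1)
k=14  (halted — word empty)

(empty)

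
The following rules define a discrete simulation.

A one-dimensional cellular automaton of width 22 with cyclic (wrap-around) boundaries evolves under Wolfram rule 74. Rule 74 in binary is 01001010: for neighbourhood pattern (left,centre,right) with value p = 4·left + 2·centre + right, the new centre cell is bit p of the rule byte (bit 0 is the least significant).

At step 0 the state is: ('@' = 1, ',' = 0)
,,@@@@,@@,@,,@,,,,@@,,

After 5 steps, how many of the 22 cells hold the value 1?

t=0: ,,@@@@,@@,@,,@,,,,@@,,
t=1: ,@@,,@,@@,,,@,,,,@@@,,
t=2: @@@,@,,@@,,@,,,,@@,@,,
t=3: @,@,,,@@@,@,,,,@@@,,,@
t=4: @,,,,@@,@,,,,,@@,@,,@@
t=5: @,,,@@@,,,,,,@@@,,,@@,

9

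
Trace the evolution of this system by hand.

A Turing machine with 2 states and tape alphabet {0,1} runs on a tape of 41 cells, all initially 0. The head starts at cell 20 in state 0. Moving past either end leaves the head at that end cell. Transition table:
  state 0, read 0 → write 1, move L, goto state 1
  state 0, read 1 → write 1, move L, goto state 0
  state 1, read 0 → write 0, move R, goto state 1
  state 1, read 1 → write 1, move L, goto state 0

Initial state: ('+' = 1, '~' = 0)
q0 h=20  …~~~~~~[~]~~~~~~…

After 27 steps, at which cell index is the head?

11

step 0: q0 h=20  …~~~~~~[~]~~~~~~…
step 1: q1 h=19  …~~~~~~[~]+~~~~~…
step 2: q1 h=20  …~~~~~~[+]~~~~~~…
step 3: q0 h=19  …~~~~~~[~]+~~~~~…
step 4: q1 h=18  …~~~~~~[~]++~~~~…
step 5: q1 h=19  …~~~~~~[+]+~~~~~…
step 6: q0 h=18  …~~~~~~[~]++~~~~…
step 7: q1 h=17  …~~~~~~[~]+++~~~…
step 8: q1 h=18  …~~~~~~[+]++~~~~…
step 9: q0 h=17  …~~~~~~[~]+++~~~…
step 10: q1 h=16  …~~~~~~[~]++++~~…
step 11: q1 h=17  …~~~~~~[+]+++~~~…
step 12: q0 h=16  …~~~~~~[~]++++~~…
step 13: q1 h=15  …~~~~~~[~]+++++~…
step 14: q1 h=16  …~~~~~~[+]++++~~…
step 15: q0 h=15  …~~~~~~[~]+++++~…
step 16: q1 h=14  …~~~~~~[~]++++++…
step 17: q1 h=15  …~~~~~~[+]+++++~…
step 18: q0 h=14  …~~~~~~[~]++++++…
step 19: q1 h=13  …~~~~~~[~]++++++…
step 20: q1 h=14  …~~~~~~[+]++++++…
step 21: q0 h=13  …~~~~~~[~]++++++…
step 22: q1 h=12  …~~~~~~[~]++++++…
step 23: q1 h=13  …~~~~~~[+]++++++…
step 24: q0 h=12  …~~~~~~[~]++++++…
step 25: q1 h=11  …~~~~~~[~]++++++…
step 26: q1 h=12  …~~~~~~[+]++++++…
step 27: q0 h=11  …~~~~~~[~]++++++…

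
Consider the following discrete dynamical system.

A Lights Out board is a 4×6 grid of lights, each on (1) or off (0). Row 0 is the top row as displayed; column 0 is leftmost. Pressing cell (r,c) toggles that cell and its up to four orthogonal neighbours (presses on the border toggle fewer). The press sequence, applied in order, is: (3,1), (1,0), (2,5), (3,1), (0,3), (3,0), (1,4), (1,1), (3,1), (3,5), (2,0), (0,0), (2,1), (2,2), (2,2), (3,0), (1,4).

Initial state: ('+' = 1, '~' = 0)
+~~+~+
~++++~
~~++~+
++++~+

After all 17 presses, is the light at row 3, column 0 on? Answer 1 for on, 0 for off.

1

gen 0: +~~+~+
~++++~
~~++~+
++++~+
gen 1: +~~+~+
~++++~
~+++~+
~~~+~+
gen 2: ~~~+~+
+~+++~
++++~+
~~~+~+
gen 3: ~~~+~+
+~++++
+++++~
~~~+~~
gen 4: ~~~+~+
+~++++
+~+++~
++++~~
gen 5: ~~+~++
+~+~++
+~+++~
++++~~
gen 6: ~~+~++
+~+~++
~~+++~
~~++~~
gen 7: ~~+~~+
+~++~~
~~++~~
~~++~~
gen 8: ~++~~+
~+~+~~
~+++~~
~~++~~
gen 9: ~++~~+
~+~+~~
~~++~~
++~+~~
gen 10: ~++~~+
~+~+~~
~~++~+
++~+++
gen 11: ~++~~+
++~+~~
++++~+
~+~+++
gen 12: +~+~~+
~+~+~~
++++~+
~+~+++
gen 13: +~+~~+
~~~+~~
~~~+~+
~~~+++
gen 14: +~+~~+
~~++~~
~++~~+
~~++++
gen 15: +~+~~+
~~~+~~
~~~+~+
~~~+++
gen 16: +~+~~+
~~~+~~
+~~+~+
++~+++
gen 17: +~+~++
~~~~++
+~~+++
++~+++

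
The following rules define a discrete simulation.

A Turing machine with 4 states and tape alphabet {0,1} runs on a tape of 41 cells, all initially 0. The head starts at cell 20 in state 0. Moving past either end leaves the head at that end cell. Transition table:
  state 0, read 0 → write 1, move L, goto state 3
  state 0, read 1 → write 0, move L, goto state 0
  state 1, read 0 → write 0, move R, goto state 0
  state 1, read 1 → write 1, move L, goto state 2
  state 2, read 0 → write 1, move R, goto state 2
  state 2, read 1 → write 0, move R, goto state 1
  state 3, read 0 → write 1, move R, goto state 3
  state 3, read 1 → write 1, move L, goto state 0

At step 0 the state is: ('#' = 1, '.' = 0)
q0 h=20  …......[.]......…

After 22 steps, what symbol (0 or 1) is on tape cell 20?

0) q0 h=20  …......[.]......…
1) q3 h=19  …......[.]#.....…
2) q3 h=20  ….....#[#]......…
3) q0 h=19  …......[#]#.....…
4) q0 h=18  …......[.].#....…
5) q3 h=17  …......[.]#.#...…
6) q3 h=18  ….....#[#].#....…
7) q0 h=17  …......[#]#.#...…
8) q0 h=16  …......[.].#.#..…
9) q3 h=15  …......[.]#.#.#.…
10) q3 h=16  ….....#[#].#.#..…
11) q0 h=15  …......[#]#.#.#.…
12) q0 h=14  …......[.].#.#.#…
13) q3 h=13  …......[.]#.#.#.…
14) q3 h=14  ….....#[#].#.#.#…
15) q0 h=13  …......[#]#.#.#.…
16) q0 h=12  …......[.].#.#.#…
17) q3 h=11  …......[.]#.#.#.…
18) q3 h=12  ….....#[#].#.#.#…
19) q0 h=11  …......[#]#.#.#.…
20) q0 h=10  …......[.].#.#.#…
21) q3 h= 9  …......[.]#.#.#.…
22) q3 h=10  ….....#[#].#.#.#…

1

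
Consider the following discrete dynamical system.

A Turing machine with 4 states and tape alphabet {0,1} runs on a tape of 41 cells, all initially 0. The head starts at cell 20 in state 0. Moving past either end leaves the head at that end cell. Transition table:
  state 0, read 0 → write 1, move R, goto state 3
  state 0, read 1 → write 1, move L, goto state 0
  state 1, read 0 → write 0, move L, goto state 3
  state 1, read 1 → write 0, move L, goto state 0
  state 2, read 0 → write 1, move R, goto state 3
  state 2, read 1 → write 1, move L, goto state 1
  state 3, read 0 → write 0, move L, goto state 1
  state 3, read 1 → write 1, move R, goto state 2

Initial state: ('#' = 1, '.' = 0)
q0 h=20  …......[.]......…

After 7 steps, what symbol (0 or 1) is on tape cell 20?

0

0) q0 h=20  …......[.]......…
1) q3 h=21  ….....#[.]......…
2) q1 h=20  …......[#]......…
3) q0 h=19  …......[.]......…
4) q3 h=20  ….....#[.]......…
5) q1 h=19  …......[#]......…
6) q0 h=18  …......[.]......…
7) q3 h=19  ….....#[.]......…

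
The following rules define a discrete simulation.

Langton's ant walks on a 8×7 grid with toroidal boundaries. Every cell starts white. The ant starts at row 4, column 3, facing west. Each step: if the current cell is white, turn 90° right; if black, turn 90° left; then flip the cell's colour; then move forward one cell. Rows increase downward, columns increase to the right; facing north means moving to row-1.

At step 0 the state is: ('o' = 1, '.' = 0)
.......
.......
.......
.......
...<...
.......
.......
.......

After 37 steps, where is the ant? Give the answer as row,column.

t=0: .......
.......
.......
.......
...<...
.......
.......
.......
t=1: .......
.......
.......
...^...
...o...
.......
.......
.......
t=2: .......
.......
.......
...o>..
...o...
.......
.......
.......
t=3: .......
.......
.......
...oo..
...ov..
.......
.......
.......
t=4: .......
.......
.......
...oo..
...<o..
.......
.......
.......
t=5: .......
.......
.......
...oo..
....o..
...v...
.......
.......
t=6: .......
.......
.......
...oo..
....o..
..<o...
.......
.......
t=7: .......
.......
.......
...oo..
..^.o..
..oo...
.......
.......
t=8: .......
.......
.......
...oo..
..o>o..
..oo...
.......
.......
t=9: .......
.......
.......
...oo..
..ooo..
..ov...
.......
.......
t=10: .......
.......
.......
...oo..
..ooo..
..o.>..
.......
.......
t=11: .......
.......
.......
...oo..
..ooo..
..o.o..
....v..
.......
t=12: .......
.......
.......
...oo..
..ooo..
..o.o..
...<o..
.......
t=13: .......
.......
.......
...oo..
..ooo..
..o^o..
...oo..
.......
t=14: .......
.......
.......
...oo..
..ooo..
..oo>..
...oo..
.......
t=15: .......
.......
.......
...oo..
..oo^..
..oo...
...oo..
.......
t=16: .......
.......
.......
...oo..
..o<...
..oo...
...oo..
.......
t=17: .......
.......
.......
...oo..
..o....
..ov...
...oo..
.......
t=18: .......
.......
.......
...oo..
..o....
..o.>..
...oo..
.......
t=19: .......
.......
.......
...oo..
..o....
..o.o..
...ov..
.......
t=20: .......
.......
.......
...oo..
..o....
..o.o..
...o.>.
.......
t=21: .......
.......
.......
...oo..
..o....
..o.o..
...o.o.
.....v.
t=22: .......
.......
.......
...oo..
..o....
..o.o..
...o.o.
....<o.
t=23: .......
.......
.......
...oo..
..o....
..o.o..
...o^o.
....oo.
t=24: .......
.......
.......
...oo..
..o....
..o.o..
...oo>.
....oo.
t=25: .......
.......
.......
...oo..
..o....
..o.o^.
...oo..
....oo.
t=26: .......
.......
.......
...oo..
..o....
..o.oo>
...oo..
....oo.
t=27: .......
.......
.......
...oo..
..o....
..o.ooo
...oo.v
....oo.
t=28: .......
.......
.......
...oo..
..o....
..o.ooo
...oo<o
....oo.
t=29: .......
.......
.......
...oo..
..o....
..o.o^o
...oooo
....oo.
t=30: .......
.......
.......
...oo..
..o....
..o.<.o
...oooo
....oo.
t=31: .......
.......
.......
...oo..
..o....
..o...o
...ovoo
....oo.
t=32: .......
.......
.......
...oo..
..o....
..o...o
...o.>o
....oo.
t=33: .......
.......
.......
...oo..
..o....
..o..^o
...o..o
....oo.
t=34: .......
.......
.......
...oo..
..o....
..o..o>
...o..o
....oo.
t=35: .......
.......
.......
...oo..
..o...^
..o..o.
...o..o
....oo.
t=36: .......
.......
.......
...oo..
>.o...o
..o..o.
...o..o
....oo.
t=37: .......
.......
.......
...oo..
o.o...o
v.o..o.
...o..o
....oo.

5,0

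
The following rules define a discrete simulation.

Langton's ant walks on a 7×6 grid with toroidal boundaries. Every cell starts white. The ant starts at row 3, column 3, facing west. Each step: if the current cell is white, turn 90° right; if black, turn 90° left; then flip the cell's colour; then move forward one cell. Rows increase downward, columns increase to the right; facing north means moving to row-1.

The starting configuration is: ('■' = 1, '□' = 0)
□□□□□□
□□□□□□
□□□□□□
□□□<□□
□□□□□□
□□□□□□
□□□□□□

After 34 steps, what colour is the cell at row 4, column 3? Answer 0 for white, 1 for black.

0) □□□□□□
□□□□□□
□□□□□□
□□□<□□
□□□□□□
□□□□□□
□□□□□□
1) □□□□□□
□□□□□□
□□□^□□
□□□■□□
□□□□□□
□□□□□□
□□□□□□
2) □□□□□□
□□□□□□
□□□■>□
□□□■□□
□□□□□□
□□□□□□
□□□□□□
3) □□□□□□
□□□□□□
□□□■■□
□□□■v□
□□□□□□
□□□□□□
□□□□□□
4) □□□□□□
□□□□□□
□□□■■□
□□□<■□
□□□□□□
□□□□□□
□□□□□□
5) □□□□□□
□□□□□□
□□□■■□
□□□□■□
□□□v□□
□□□□□□
□□□□□□
6) □□□□□□
□□□□□□
□□□■■□
□□□□■□
□□<■□□
□□□□□□
□□□□□□
7) □□□□□□
□□□□□□
□□□■■□
□□^□■□
□□■■□□
□□□□□□
□□□□□□
8) □□□□□□
□□□□□□
□□□■■□
□□■>■□
□□■■□□
□□□□□□
□□□□□□
9) □□□□□□
□□□□□□
□□□■■□
□□■■■□
□□■v□□
□□□□□□
□□□□□□
10) □□□□□□
□□□□□□
□□□■■□
□□■■■□
□□■□>□
□□□□□□
□□□□□□
11) □□□□□□
□□□□□□
□□□■■□
□□■■■□
□□■□■□
□□□□v□
□□□□□□
12) □□□□□□
□□□□□□
□□□■■□
□□■■■□
□□■□■□
□□□<■□
□□□□□□
13) □□□□□□
□□□□□□
□□□■■□
□□■■■□
□□■^■□
□□□■■□
□□□□□□
14) □□□□□□
□□□□□□
□□□■■□
□□■■■□
□□■■>□
□□□■■□
□□□□□□
15) □□□□□□
□□□□□□
□□□■■□
□□■■^□
□□■■□□
□□□■■□
□□□□□□
16) □□□□□□
□□□□□□
□□□■■□
□□■<□□
□□■■□□
□□□■■□
□□□□□□
17) □□□□□□
□□□□□□
□□□■■□
□□■□□□
□□■v□□
□□□■■□
□□□□□□
18) □□□□□□
□□□□□□
□□□■■□
□□■□□□
□□■□>□
□□□■■□
□□□□□□
19) □□□□□□
□□□□□□
□□□■■□
□□■□□□
□□■□■□
□□□■v□
□□□□□□
20) □□□□□□
□□□□□□
□□□■■□
□□■□□□
□□■□■□
□□□■□>
□□□□□□
21) □□□□□□
□□□□□□
□□□■■□
□□■□□□
□□■□■□
□□□■□■
□□□□□v
22) □□□□□□
□□□□□□
□□□■■□
□□■□□□
□□■□■□
□□□■□■
□□□□<■
23) □□□□□□
□□□□□□
□□□■■□
□□■□□□
□□■□■□
□□□■^■
□□□□■■
24) □□□□□□
□□□□□□
□□□■■□
□□■□□□
□□■□■□
□□□■■>
□□□□■■
25) □□□□□□
□□□□□□
□□□■■□
□□■□□□
□□■□■^
□□□■■□
□□□□■■
26) □□□□□□
□□□□□□
□□□■■□
□□■□□□
>□■□■■
□□□■■□
□□□□■■
27) □□□□□□
□□□□□□
□□□■■□
□□■□□□
■□■□■■
v□□■■□
□□□□■■
28) □□□□□□
□□□□□□
□□□■■□
□□■□□□
■□■□■■
■□□■■<
□□□□■■
29) □□□□□□
□□□□□□
□□□■■□
□□■□□□
■□■□■^
■□□■■■
□□□□■■
30) □□□□□□
□□□□□□
□□□■■□
□□■□□□
■□■□<□
■□□■■■
□□□□■■
31) □□□□□□
□□□□□□
□□□■■□
□□■□□□
■□■□□□
■□□■v■
□□□□■■
32) □□□□□□
□□□□□□
□□□■■□
□□■□□□
■□■□□□
■□□■□>
□□□□■■
33) □□□□□□
□□□□□□
□□□■■□
□□■□□□
■□■□□^
■□□■□□
□□□□■■
34) □□□□□□
□□□□□□
□□□■■□
□□■□□□
>□■□□■
■□□■□□
□□□□■■

0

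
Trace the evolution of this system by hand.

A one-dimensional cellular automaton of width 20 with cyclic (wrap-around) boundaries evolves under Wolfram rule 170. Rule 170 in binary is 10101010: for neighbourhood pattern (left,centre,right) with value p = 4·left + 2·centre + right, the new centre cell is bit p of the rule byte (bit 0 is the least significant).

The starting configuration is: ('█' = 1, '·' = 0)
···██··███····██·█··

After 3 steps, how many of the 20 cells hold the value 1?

8

gen 0: ···██··███····██·█··
gen 1: ··██··███····██·█···
gen 2: ·██··███····██·█····
gen 3: ██··███····██·█·····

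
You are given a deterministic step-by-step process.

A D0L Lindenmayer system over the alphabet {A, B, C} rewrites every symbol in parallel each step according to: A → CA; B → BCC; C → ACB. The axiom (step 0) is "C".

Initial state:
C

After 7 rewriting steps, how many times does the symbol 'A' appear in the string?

328

[0] C
[1] ACB
[2] CAACBBCC
[3] ACBCACAACBBCCBCCACBACB
[4] CAACBBCCACBCAACBCACAACBBCCBCCACBACBBCCACBACBCAACBBCCCAACBBCC
[5] ACBCACAACBBCCBCCACBACBCAACBBCCACBCACAACBBCCACBCAACBCACAACB…ACBBCCCAACBBCCACBCACAACBBCCBCCACBACBACBCACAACBBCCBCCACBACB  (len 164)
[6] CAACBBCCACBCAACBCACAACBBCCBCCACBACBBCCACBACBCAACBBCCCAACBB…ACBBCCACBCAACBCACAACBBCCBCCACBACBBCCACBACBCAACBBCCCAACBBCC  (len 448)
[7] ACBCACAACBBCCBCCACBACBCAACBBCCACBCACAACBBCCACBCAACBCACAACB…ACBBCCCAACBBCCACBCACAACBBCCBCCACBACBACBCACAACBBCCBCCACBACB  (len 1224)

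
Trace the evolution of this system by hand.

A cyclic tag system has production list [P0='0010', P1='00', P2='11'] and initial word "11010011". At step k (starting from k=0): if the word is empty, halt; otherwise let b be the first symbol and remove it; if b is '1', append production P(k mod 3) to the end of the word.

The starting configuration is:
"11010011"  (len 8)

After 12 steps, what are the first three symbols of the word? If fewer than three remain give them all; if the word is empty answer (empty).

000

[0] "11010011"  (len 8)
[1] "10100110010"  (len 11)
[2] "010011001000"  (len 12)
[3] "10011001000"  (len 11)
[4] "00110010000010"  (len 14)
[5] "0110010000010"  (len 13)
[6] "110010000010"  (len 12)
[7] "100100000100010"  (len 15)
[8] "0010000010001000"  (len 16)
[9] "010000010001000"  (len 15)
[10] "10000010001000"  (len 14)
[11] "000001000100000"  (len 15)
[12] "00001000100000"  (len 14)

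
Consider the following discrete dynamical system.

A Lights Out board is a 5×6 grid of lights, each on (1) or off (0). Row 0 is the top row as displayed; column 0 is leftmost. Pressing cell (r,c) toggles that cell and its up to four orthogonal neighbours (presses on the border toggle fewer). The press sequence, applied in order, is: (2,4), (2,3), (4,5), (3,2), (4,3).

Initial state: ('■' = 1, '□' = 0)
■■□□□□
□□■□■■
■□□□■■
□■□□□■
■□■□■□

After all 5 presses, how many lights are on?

gen 0: ■■□□□□
□□■□■■
■□□□■■
□■□□□■
■□■□■□
gen 1: ■■□□□□
□□■□□■
■□□■□□
□■□□■■
■□■□■□
gen 2: ■■□□□□
□□■■□■
■□■□■□
□■□■■■
■□■□■□
gen 3: ■■□□□□
□□■■□■
■□■□■□
□■□■■□
■□■□□■
gen 4: ■■□□□□
□□■■□■
■□□□■□
□□■□■□
■□□□□■
gen 5: ■■□□□□
□□■■□■
■□□□■□
□□■■■□
■□■■■■

15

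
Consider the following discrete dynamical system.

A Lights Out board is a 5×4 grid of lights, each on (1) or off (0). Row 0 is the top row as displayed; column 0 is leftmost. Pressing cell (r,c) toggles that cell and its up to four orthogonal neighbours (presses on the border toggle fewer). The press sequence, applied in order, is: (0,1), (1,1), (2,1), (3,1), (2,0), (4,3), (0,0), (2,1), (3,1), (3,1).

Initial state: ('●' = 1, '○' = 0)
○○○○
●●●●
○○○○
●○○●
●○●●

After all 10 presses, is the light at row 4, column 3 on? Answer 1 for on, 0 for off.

t=0: ○○○○
●●●●
○○○○
●○○●
●○●●
t=1: ●●●○
●○●●
○○○○
●○○●
●○●●
t=2: ●○●○
○●○●
○●○○
●○○●
●○●●
t=3: ●○●○
○○○●
●○●○
●●○●
●○●●
t=4: ●○●○
○○○●
●●●○
○○●●
●●●●
t=5: ●○●○
●○○●
○○●○
●○●●
●●●●
t=6: ●○●○
●○○●
○○●○
●○●○
●●○○
t=7: ○●●○
○○○●
○○●○
●○●○
●●○○
t=8: ○●●○
○●○●
●●○○
●●●○
●●○○
t=9: ○●●○
○●○●
●○○○
○○○○
●○○○
t=10: ○●●○
○●○●
●●○○
●●●○
●●○○

0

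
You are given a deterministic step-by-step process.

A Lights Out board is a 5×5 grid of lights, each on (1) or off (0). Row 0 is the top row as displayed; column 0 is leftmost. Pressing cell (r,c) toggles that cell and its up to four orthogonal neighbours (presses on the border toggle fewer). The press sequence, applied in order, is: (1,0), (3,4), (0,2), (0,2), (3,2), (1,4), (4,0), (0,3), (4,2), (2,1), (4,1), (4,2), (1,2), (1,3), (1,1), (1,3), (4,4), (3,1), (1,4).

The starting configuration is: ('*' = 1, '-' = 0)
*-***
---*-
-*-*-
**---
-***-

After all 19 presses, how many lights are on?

9

k=0  *-***
---*-
-*-*-
**---
-***-
k=1  --***
**-*-
**-*-
**---
-***-
k=2  --***
**-*-
**-**
**-**
-****
k=3  -*--*
****-
**-**
**-**
-****
k=4  --***
**-*-
**-**
**-**
-****
k=5  --***
**-*-
*****
*-*-*
-*-**
k=6  --**-
**--*
****-
*-*-*
-*-**
k=7  --**-
**--*
****-
--*-*
*--**
k=8  ----*
**-**
****-
--*-*
*--**
k=9  ----*
**-**
****-
----*
***-*
k=10  ----*
*--**
---*-
-*--*
***-*
k=11  ----*
*--**
---*-
----*
----*
k=12  ----*
*--**
---*-
--*-*
-****
k=13  --*-*
***-*
--**-
--*-*
-****
k=14  --***
**-*-
--*--
--*-*
-****
k=15  -****
--**-
-**--
--*-*
-****
k=16  -**-*
----*
-***-
--*-*
-****
k=17  -**-*
----*
-***-
--*--
-**--
k=18  -**-*
----*
--**-
**---
--*--
k=19  -**--
---*-
--***
**---
--*--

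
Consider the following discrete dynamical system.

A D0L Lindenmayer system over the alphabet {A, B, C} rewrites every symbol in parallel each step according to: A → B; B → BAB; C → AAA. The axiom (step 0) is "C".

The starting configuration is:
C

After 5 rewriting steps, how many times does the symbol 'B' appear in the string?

36

step 0: C
step 1: AAA
step 2: BBB
step 3: BABBABBAB
step 4: BABBBABBABBBABBABBBAB
step 5: BABBBABBABBABBBABBABBBABBABBABBBABBABBBABBABBABBBAB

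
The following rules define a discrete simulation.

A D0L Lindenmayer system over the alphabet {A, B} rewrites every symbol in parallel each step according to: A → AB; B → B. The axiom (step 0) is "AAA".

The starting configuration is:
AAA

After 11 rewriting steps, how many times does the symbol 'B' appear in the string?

gen 0: AAA
gen 1: ABABAB
gen 2: ABBABBABB
gen 3: ABBBABBBABBB
gen 4: ABBBBABBBBABBBB
gen 5: ABBBBBABBBBBABBBBB
gen 6: ABBBBBBABBBBBBABBBBBB
gen 7: ABBBBBBBABBBBBBBABBBBBBB
gen 8: ABBBBBBBBABBBBBBBBABBBBBBBB
gen 9: ABBBBBBBBBABBBBBBBBBABBBBBBBBB
gen 10: ABBBBBBBBBBABBBBBBBBBBABBBBBBBBBB
gen 11: ABBBBBBBBBBBABBBBBBBBBBBABBBBBBBBBBB

33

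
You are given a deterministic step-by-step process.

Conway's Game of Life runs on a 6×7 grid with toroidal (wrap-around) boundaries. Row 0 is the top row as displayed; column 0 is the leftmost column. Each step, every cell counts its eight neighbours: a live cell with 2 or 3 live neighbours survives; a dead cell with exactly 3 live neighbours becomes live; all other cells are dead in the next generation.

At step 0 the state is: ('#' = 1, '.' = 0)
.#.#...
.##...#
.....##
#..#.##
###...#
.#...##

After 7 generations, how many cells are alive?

k=0  .#.#...
.##...#
.....##
#..#.##
###...#
.#...##
k=1  .#...##
.##..##
.##.#..
..#.#..
..#.#..
.....##
k=2  .##.#..
...##.#
#...#..
..#.##.
....#..
#...#.#
k=3  .##.#.#
###.#..
......#
....##.
....#.#
##..#..
k=4  ....#.#
..#...#
##.##.#
....#.#
#..##.#
.##.#.#
k=5  .##...#
.##.#.#
.####.#
.##....
.##.#.#
.##.#.#
k=6  ......#
....#.#
....#..
....#..
.......
......#
k=7  #.....#
.......
...##..
.......
.......
.......

4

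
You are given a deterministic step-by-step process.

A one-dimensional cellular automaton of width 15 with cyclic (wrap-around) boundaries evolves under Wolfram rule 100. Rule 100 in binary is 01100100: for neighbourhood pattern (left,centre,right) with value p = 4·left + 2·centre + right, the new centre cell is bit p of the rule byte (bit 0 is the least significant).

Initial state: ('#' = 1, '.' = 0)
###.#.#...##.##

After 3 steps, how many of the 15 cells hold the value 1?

0) ###.#.#...##.##
1) ..#####....##..
2) ......#.....#..
3) ......#.....#..

2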